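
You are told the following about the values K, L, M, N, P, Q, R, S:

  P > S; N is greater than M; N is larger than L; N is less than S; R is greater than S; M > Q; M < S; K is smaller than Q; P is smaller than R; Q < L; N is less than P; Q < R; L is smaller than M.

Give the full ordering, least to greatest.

Each adjacent pair is fixed by a given relation: K < Q; Q < L; L < M; M < N; N < S; S < P; P < R. Chaining them end to end gives the full order.

K < Q < L < M < N < S < P < R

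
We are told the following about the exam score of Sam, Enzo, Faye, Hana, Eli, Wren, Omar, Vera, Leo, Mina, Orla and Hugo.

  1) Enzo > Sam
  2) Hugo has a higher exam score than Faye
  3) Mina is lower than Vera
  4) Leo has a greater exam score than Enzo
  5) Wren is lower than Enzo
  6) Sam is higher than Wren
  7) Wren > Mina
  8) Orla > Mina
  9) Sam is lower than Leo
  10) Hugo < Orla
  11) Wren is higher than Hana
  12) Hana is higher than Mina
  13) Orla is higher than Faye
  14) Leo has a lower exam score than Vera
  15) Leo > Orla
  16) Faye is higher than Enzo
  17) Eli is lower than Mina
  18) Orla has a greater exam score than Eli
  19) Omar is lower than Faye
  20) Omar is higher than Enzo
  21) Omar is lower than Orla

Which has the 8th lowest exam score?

The consecutive relations fix a unique order: Eli < Mina < Hana < Wren < Sam < Enzo < Omar < Faye < Hugo < Orla < Leo < Vera.
Counting 8 from the smallest end gives Faye.

Faye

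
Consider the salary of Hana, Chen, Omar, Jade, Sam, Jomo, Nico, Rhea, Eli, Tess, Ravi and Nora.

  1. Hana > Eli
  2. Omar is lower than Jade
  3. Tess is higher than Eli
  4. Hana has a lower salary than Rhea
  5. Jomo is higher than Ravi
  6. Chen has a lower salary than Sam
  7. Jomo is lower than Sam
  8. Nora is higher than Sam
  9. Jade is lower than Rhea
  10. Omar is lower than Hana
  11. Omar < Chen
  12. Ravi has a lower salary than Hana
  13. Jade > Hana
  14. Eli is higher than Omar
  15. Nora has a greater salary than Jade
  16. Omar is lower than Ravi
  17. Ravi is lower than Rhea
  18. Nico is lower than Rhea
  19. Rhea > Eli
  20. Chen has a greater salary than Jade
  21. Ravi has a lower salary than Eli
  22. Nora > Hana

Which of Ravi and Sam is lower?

Ravi

Ravi < Eli and Eli < Hana give Ravi < Hana.
Then Hana < Jade extends the chain to Jade.
Then Jade < Chen extends the chain to Chen.
With Chen < Sam: Ravi < Eli < Hana < Jade < Chen < Sam.
So Ravi < Sam; Ravi is the lower of the two.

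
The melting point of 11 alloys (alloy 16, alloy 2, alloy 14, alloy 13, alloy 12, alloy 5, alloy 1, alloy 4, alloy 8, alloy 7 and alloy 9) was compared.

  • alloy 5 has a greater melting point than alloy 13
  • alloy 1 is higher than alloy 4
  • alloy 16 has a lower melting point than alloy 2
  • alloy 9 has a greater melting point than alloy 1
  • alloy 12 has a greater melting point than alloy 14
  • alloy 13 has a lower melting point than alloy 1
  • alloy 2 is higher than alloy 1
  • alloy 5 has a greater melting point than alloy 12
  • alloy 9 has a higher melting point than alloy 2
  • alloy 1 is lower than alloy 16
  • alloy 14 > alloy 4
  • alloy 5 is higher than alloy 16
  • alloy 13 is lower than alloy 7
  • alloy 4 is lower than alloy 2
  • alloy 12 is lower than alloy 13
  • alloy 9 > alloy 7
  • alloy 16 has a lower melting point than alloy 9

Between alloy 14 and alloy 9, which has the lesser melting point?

alloy 14

Link the given pairs in sequence: alloy 14 < alloy 12; alloy 12 < alloy 13; alloy 13 < alloy 1; alloy 1 < alloy 16; alloy 16 < alloy 2; alloy 2 < alloy 9.
Chaining these gives alloy 14 < alloy 12 < alloy 13 < alloy 1 < alloy 16 < alloy 2 < alloy 9.
So alloy 14 < alloy 9; alloy 14 is the lower of the two.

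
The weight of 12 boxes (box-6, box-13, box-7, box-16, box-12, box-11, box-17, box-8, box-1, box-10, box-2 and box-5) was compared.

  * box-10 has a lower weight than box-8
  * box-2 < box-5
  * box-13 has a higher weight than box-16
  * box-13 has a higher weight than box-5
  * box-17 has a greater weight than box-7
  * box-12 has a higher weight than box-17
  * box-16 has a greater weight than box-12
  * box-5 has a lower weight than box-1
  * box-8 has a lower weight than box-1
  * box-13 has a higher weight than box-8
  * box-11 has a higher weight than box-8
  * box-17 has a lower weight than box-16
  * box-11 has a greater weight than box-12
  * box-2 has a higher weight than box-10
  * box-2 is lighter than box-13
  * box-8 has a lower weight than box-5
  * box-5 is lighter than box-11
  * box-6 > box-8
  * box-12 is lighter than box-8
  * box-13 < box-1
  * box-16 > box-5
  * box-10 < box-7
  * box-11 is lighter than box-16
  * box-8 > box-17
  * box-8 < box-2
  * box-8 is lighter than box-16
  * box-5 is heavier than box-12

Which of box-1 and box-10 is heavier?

box-1

Link the given pairs in sequence: box-10 < box-7; box-7 < box-17; box-17 < box-12; box-12 < box-8; box-8 < box-2; box-2 < box-5; box-5 < box-11; box-11 < box-16; box-16 < box-13; box-13 < box-1.
Chaining these gives box-10 < box-7 < box-17 < box-12 < box-8 < box-2 < box-5 < box-11 < box-16 < box-13 < box-1.
So box-10 < box-1; box-1 is the heavier of the two.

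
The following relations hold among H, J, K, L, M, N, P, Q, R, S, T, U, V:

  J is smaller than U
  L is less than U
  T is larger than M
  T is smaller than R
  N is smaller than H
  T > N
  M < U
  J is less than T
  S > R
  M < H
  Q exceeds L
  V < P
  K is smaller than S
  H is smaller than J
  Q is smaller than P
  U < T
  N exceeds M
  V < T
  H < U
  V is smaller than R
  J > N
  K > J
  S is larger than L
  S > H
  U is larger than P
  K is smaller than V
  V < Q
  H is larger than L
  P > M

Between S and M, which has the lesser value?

M

The relevant relations are M < N; N < H; H < J; J < K; K < V; V < Q; Q < P; P < U; U < T; T < R; R < S.
Together: M < N < H < J < K < V < Q < P < U < T < R < S.
So M < S; M is the smaller of the two.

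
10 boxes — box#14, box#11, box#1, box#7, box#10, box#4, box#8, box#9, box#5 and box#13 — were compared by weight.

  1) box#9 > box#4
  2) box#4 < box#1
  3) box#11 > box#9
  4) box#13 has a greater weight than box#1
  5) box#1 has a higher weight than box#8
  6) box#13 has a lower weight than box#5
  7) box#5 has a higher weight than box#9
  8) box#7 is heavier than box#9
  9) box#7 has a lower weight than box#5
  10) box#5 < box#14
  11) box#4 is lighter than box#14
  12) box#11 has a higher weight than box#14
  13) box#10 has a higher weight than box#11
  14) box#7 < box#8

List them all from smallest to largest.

box#4 < box#9 < box#7 < box#8 < box#1 < box#13 < box#5 < box#14 < box#11 < box#10

Each adjacent pair is fixed by a given relation: box#4 < box#9; box#9 < box#7; box#7 < box#8; box#8 < box#1; box#1 < box#13; box#13 < box#5; box#5 < box#14; box#14 < box#11; box#11 < box#10. Chaining them end to end gives the full order.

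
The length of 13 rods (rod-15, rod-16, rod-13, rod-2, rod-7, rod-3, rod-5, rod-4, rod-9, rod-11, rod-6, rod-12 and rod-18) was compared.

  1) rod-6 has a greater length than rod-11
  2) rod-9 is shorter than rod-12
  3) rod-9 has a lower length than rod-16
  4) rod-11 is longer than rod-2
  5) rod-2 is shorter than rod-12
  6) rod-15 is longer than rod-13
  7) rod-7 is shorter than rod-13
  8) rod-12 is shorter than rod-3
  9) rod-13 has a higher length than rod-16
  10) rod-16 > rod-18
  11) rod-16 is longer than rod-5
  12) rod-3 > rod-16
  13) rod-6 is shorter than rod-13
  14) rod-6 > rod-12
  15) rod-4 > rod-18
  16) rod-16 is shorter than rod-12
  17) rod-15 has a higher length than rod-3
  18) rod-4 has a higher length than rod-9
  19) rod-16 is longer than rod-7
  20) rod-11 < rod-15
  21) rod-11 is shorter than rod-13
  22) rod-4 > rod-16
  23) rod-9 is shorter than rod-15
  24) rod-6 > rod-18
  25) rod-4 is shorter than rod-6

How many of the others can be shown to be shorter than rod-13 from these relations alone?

10

The elements the relations force below rod-13 are rod-2, rod-9, rod-5, rod-7, rod-18, rod-16, rod-12, rod-11, rod-4, rod-6 — no chain reaches any other.
That is 10.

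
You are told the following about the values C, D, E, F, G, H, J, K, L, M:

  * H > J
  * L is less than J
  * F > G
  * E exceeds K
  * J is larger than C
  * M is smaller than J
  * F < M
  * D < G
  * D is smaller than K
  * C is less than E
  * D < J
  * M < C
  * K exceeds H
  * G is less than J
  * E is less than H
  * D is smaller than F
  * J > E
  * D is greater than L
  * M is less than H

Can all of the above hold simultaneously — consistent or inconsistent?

We have K < E stated directly, yet also E < J < H < K by chaining the others — so E < K. Contradiction.

inconsistent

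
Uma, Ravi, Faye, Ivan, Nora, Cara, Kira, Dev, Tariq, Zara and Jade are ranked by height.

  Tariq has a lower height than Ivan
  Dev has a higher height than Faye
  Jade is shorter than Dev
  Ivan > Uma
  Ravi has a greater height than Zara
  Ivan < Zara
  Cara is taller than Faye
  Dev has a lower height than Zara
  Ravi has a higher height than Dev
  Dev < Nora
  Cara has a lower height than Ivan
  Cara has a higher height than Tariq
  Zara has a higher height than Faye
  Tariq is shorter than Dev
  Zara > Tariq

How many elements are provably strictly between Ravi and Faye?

4

Chaining upward from Faye reaches: Dev, Cara, Ivan, Zara, Nora.
Chaining downward from Ravi reaches: Jade, Tariq, Uma, Dev, Cara, Ivan, Zara.
Strictly between Faye and Ravi are those in both lists: Dev, Cara, Ivan, Zara — 4 elements.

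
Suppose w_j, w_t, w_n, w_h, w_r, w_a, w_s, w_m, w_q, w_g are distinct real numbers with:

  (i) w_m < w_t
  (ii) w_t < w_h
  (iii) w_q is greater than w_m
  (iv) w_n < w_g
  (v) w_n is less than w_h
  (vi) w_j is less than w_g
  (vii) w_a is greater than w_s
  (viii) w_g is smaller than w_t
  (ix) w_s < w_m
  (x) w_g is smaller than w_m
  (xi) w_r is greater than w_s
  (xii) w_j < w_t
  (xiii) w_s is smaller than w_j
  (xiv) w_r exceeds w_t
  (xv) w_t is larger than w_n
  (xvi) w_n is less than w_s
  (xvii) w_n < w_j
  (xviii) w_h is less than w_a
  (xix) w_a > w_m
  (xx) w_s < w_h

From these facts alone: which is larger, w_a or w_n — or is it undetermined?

Link the given pairs in sequence: w_n < w_s; w_s < w_j; w_j < w_g; w_g < w_m; w_m < w_t; w_t < w_h; w_h < w_a.
Chaining these gives w_n < w_s < w_j < w_g < w_m < w_t < w_h < w_a.
So w_a is larger.

w_a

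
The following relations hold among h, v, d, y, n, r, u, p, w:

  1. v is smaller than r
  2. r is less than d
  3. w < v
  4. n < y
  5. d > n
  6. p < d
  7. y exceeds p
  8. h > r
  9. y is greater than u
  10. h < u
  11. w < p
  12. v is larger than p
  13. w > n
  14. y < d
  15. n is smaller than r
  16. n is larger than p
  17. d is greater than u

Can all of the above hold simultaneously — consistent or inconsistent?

inconsistent

We have w < p stated directly, yet also p < n < w by chaining the others — so p < w. Contradiction.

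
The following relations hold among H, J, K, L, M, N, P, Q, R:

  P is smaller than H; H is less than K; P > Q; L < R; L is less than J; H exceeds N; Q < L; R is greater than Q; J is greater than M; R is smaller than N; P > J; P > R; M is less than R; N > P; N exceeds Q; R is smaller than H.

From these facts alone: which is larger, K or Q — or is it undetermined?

K

Link the given pairs in sequence: Q < L; L < R; R < P; P < H; H < K.
Chaining these gives Q < L < R < P < H < K.
So K is larger.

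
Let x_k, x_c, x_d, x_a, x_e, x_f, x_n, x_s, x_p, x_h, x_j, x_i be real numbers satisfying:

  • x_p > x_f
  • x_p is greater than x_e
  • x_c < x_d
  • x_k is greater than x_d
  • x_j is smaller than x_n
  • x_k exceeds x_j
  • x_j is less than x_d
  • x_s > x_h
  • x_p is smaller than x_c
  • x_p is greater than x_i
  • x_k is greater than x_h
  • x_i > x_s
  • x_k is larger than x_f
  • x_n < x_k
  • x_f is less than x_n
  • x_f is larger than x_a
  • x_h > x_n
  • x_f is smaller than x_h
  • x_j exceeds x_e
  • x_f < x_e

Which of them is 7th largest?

The consecutive relations fix a unique order: x_a < x_f < x_e < x_j < x_n < x_h < x_s < x_i < x_p < x_c < x_d < x_k.
Counting 7 from the largest end gives x_h.

x_h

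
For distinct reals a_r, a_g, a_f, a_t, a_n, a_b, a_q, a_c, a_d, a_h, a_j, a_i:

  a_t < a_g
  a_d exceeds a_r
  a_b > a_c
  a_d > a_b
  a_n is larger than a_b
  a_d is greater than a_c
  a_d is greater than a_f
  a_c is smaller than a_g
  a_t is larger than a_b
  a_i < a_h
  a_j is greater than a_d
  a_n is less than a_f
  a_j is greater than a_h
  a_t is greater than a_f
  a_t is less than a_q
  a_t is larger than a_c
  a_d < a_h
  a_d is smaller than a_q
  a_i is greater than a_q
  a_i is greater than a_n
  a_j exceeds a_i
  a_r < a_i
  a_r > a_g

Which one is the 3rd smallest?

a_n

Chaining the given pairs: a_c < a_b < a_n < a_f < a_t < a_g < a_r < a_d < a_q < a_i < a_h < a_j.
Counting 3 from the smallest end gives a_n.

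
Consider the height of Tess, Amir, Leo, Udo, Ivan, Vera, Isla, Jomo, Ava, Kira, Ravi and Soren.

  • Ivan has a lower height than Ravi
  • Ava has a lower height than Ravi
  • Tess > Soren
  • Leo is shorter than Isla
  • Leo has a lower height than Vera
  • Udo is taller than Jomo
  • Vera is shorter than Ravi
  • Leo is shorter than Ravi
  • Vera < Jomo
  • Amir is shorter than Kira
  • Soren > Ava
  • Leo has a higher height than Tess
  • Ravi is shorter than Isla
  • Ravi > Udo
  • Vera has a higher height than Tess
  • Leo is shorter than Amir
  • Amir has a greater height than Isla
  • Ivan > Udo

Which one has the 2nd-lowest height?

Soren

Piecing the relations together gives one ordering: Ava < Soren < Tess < Leo < Vera < Jomo < Udo < Ivan < Ravi < Isla < Amir < Kira.
Counting 2 from the smallest end gives Soren.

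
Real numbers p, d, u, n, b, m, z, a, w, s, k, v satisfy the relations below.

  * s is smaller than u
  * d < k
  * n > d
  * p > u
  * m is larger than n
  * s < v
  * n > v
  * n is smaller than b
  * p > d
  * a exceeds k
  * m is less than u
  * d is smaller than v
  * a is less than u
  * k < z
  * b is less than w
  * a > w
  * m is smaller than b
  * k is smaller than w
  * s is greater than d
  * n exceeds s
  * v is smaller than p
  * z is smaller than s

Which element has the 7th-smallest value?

Piecing the relations together gives one ordering: d < k < z < s < v < n < m < b < w < a < u < p.
Counting 7 from the smallest end gives m.

m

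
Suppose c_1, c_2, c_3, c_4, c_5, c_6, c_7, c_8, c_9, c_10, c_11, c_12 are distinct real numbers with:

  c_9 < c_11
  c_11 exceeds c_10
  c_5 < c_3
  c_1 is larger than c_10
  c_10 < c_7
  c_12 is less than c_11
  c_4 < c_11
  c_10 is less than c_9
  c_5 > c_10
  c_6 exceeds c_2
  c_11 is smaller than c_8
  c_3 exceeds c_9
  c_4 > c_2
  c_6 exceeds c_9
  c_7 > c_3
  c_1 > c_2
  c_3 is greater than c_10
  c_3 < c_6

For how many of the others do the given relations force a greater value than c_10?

The elements the relations force above c_10 are c_5, c_9, c_1, c_3, c_7, c_6, c_11, c_8 — no chain reaches any other.
That is 8.

8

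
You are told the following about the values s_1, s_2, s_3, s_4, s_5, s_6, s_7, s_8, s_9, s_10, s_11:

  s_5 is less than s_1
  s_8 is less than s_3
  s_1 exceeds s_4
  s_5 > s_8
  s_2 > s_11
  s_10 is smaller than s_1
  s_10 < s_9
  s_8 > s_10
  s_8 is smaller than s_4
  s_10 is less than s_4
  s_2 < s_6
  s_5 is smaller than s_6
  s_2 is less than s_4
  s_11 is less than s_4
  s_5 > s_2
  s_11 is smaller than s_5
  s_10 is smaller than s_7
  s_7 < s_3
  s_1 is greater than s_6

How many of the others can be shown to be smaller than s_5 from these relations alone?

4

From s_5 the given relations immediately reach s_11, s_8, s_2.
From those, s_10 — 4 in total.
No other element is forced below s_5 by the given relations, so the count is 4.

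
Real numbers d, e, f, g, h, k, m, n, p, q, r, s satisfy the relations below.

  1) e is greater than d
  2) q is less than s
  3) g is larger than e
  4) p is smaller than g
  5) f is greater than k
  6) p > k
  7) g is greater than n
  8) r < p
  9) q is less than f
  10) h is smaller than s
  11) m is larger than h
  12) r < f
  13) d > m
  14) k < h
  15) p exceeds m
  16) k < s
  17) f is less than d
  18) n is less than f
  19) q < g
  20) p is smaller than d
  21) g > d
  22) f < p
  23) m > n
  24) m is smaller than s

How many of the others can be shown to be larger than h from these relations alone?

6

The elements the relations force above h are m, p, d, s, e, g — no chain reaches any other.
That is 6.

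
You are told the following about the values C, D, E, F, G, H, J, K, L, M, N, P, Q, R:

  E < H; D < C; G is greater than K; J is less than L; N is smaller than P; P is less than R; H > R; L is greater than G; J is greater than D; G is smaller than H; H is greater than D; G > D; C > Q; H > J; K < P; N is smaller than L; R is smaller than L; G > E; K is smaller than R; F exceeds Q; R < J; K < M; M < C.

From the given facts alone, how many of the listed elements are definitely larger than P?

The elements the relations force above P are R, J, L, H — no chain reaches any other.
That is 4.

4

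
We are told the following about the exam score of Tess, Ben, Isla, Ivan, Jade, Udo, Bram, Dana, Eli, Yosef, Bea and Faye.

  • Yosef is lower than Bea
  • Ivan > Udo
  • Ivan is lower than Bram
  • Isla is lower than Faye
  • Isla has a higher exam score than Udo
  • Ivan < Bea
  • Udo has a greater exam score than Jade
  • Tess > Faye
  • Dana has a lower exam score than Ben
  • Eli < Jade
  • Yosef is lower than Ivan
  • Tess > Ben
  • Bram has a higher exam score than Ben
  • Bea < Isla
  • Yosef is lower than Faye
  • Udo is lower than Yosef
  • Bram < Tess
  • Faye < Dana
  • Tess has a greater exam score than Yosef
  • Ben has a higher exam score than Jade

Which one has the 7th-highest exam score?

The consecutive relations fix a unique order: Eli < Jade < Udo < Yosef < Ivan < Bea < Isla < Faye < Dana < Ben < Bram < Tess.
Counting 7 from the largest end gives Bea.

Bea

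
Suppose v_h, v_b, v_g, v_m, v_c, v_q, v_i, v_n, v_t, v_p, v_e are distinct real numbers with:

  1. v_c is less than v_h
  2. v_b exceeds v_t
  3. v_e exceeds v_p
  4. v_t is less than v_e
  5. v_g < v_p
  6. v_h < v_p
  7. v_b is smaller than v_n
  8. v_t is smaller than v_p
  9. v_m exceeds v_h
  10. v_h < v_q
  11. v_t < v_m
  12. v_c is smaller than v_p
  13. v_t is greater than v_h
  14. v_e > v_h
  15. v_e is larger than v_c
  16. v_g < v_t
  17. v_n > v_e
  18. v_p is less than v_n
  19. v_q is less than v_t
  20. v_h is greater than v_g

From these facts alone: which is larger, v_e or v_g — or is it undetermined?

The relevant relations are v_g < v_h; v_h < v_q; v_q < v_t; v_t < v_p; v_p < v_e.
Together: v_g < v_h < v_q < v_t < v_p < v_e.
So v_e is larger.

v_e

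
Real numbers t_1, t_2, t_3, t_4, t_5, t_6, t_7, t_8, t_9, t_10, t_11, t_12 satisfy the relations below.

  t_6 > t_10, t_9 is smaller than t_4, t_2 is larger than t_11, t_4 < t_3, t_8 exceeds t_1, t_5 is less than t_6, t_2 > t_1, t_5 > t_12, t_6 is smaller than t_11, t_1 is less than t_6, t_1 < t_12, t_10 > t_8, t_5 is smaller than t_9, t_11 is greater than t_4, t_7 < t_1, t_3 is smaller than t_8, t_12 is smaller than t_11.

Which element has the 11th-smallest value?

Chaining the given pairs: t_7 < t_1 < t_12 < t_5 < t_9 < t_4 < t_3 < t_8 < t_10 < t_6 < t_11 < t_2.
Counting 11 from the smallest end gives t_11.

t_11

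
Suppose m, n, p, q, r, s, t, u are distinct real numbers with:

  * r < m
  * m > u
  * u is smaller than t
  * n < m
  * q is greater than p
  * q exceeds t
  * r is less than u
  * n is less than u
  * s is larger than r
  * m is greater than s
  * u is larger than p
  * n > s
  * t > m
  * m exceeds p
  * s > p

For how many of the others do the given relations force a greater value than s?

From s the given relations immediately reach n, m.
From those, u, t — 4 in total.
From those, q — 5 in total.
No other element is forced above s by the given relations, so the count is 5.

5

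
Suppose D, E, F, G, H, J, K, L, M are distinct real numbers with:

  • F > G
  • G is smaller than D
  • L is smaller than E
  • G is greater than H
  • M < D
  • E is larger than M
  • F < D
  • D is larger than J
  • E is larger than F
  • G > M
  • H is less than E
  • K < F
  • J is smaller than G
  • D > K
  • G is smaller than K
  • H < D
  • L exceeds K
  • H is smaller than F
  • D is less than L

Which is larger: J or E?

E

J < G and G < K give J < K.
Then K < F extends the chain to F.
With F < D: J < G < K < F < D.
With D < L: J < G < K < F < D < L.
With L < E: J < G < K < F < D < L < E.
So J < E; E is the larger of the two.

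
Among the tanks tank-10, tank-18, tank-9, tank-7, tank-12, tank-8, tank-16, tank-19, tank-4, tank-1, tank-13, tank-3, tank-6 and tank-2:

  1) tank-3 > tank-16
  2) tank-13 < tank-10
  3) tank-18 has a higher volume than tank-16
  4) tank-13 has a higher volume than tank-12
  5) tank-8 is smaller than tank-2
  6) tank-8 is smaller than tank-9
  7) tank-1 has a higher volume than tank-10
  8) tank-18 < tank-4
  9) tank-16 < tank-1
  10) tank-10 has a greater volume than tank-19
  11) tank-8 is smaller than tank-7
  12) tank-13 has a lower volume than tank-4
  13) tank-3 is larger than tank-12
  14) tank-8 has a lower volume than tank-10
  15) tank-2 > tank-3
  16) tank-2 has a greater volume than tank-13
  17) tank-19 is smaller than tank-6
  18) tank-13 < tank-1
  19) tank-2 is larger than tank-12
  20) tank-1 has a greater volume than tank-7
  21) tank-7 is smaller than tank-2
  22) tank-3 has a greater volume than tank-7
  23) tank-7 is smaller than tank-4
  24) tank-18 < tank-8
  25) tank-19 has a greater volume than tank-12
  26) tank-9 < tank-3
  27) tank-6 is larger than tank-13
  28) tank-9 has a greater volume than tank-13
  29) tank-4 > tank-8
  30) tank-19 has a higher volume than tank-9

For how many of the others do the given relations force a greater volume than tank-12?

9

The elements the relations force above tank-12 are tank-13, tank-9, tank-19, tank-6, tank-10, tank-1, tank-3, tank-2, tank-4 — no chain reaches any other.
That is 9.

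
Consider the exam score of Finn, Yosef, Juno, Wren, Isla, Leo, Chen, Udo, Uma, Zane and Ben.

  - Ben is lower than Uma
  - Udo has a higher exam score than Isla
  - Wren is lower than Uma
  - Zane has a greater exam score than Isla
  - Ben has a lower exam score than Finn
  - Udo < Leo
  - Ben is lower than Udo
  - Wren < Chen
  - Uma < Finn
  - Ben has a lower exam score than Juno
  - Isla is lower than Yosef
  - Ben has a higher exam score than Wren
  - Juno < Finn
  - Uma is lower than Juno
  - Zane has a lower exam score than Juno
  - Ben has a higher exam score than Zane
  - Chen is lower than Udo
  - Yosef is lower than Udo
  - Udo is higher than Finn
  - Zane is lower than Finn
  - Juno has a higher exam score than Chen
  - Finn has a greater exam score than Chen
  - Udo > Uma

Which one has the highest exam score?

Chaining downward from Leo: directly below it, Udo; then Isla, Ben, Uma, Yosef, Chen, Finn; then Wren, Zane, Juno.
That covers every other element, and nothing is given above Leo, so Leo is the highest exam score.

Leo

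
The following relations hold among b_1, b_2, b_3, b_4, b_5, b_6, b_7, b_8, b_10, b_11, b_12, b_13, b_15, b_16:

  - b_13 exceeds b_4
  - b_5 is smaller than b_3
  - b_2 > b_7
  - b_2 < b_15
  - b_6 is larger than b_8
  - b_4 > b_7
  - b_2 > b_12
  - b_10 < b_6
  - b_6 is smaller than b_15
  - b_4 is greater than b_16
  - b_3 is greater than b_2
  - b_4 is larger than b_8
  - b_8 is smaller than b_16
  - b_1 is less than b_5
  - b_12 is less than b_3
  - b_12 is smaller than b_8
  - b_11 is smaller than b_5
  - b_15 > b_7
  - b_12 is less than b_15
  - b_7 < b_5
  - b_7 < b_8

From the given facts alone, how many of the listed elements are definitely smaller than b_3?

From b_3 the given relations immediately reach b_12, b_5, b_2.
From those, b_7, b_11, b_1 — 6 in total.
No other element is forced below b_3 by the given relations, so the count is 6.

6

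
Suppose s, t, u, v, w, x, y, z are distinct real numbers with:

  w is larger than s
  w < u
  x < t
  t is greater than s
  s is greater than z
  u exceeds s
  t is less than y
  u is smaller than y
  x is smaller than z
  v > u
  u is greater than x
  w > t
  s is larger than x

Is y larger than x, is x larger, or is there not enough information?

y

Link the given pairs in sequence: x < z; z < s; s < t; t < w; w < u; u < y.
Together: x < z < s < t < w < u < y.
So y is larger.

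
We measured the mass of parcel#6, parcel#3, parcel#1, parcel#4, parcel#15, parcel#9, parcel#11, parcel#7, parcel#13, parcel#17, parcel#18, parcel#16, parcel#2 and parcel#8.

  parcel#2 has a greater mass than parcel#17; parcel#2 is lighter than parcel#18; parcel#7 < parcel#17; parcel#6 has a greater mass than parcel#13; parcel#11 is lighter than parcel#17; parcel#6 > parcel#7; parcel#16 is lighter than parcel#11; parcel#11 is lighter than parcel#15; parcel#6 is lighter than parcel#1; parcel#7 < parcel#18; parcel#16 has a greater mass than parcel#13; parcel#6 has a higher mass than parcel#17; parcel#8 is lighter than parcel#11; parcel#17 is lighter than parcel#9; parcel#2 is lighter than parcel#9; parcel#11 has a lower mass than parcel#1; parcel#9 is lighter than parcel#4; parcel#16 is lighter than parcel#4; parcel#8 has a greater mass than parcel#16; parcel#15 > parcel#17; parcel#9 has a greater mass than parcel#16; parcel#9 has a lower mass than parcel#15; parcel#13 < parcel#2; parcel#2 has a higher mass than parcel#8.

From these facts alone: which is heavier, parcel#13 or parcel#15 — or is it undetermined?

parcel#15

parcel#13 < parcel#16 and parcel#16 < parcel#8 give parcel#13 < parcel#8.
Then parcel#8 < parcel#11 extends the chain to parcel#11.
With parcel#11 < parcel#17: parcel#13 < parcel#16 < parcel#8 < parcel#11 < parcel#17.
With parcel#17 < parcel#2: parcel#13 < parcel#16 < parcel#8 < parcel#11 < parcel#17 < parcel#2.
With parcel#2 < parcel#9: parcel#13 < parcel#16 < parcel#8 < parcel#11 < parcel#17 < parcel#2 < parcel#9.
With parcel#9 < parcel#15: parcel#13 < parcel#16 < parcel#8 < parcel#11 < parcel#17 < parcel#2 < parcel#9 < parcel#15.
So parcel#15 is heavier.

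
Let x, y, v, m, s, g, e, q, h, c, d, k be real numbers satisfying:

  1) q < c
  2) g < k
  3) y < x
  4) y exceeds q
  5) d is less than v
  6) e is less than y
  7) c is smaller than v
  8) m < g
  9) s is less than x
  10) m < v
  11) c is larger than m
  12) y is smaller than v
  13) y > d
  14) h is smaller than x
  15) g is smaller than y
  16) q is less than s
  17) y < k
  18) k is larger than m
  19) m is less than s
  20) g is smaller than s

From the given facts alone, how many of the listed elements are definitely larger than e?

4

Directly above e: y.
One step further: x, v, k (4 so far).
Nothing else is reachable above e; 4 in all.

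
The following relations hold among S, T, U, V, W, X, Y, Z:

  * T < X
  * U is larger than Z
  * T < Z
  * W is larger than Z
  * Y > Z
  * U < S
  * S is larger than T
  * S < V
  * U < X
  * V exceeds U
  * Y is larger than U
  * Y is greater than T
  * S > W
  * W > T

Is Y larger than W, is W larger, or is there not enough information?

undetermined

Following every chain through W: above W we get S, V; below W we get T, Z.
Y is not reached, and no chain runs the other way from Y to W.
So the given relations leave the order of W and Y undetermined.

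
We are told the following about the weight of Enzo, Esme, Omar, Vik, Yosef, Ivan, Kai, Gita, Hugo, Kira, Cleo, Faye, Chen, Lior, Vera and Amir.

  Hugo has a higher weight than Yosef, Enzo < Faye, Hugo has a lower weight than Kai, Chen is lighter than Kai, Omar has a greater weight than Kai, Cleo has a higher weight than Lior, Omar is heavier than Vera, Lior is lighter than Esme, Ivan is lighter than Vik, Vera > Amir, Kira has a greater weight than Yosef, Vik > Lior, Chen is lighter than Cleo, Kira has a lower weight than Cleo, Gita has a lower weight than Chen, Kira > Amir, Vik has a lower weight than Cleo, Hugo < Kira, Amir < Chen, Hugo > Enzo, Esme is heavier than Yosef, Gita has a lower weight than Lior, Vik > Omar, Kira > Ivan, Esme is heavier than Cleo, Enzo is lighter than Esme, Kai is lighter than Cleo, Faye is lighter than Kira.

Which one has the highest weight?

Enzo is not greatest since Enzo < Hugo; Yosef is not greatest since Yosef < Esme; Amir is not greatest since Amir < Kira; Gita is not greatest since Gita < Chen; Faye is not greatest since Faye < Kira; Hugo is not greatest since Hugo < Kira; Chen is not greatest since Chen < Kai; Ivan is not greatest since Ivan < Vik; Kai is not greatest since Kai < Cleo; Vera is not greatest since Vera < Omar; Omar is not greatest since Omar < Vik; Kira is not greatest since Kira < Cleo; Lior is not greatest since Lior < Vik; Vik is not greatest since Vik < Cleo; Cleo is not greatest since Cleo < Esme.
Only Esme has nothing above it, so Esme is the highest weight.

Esme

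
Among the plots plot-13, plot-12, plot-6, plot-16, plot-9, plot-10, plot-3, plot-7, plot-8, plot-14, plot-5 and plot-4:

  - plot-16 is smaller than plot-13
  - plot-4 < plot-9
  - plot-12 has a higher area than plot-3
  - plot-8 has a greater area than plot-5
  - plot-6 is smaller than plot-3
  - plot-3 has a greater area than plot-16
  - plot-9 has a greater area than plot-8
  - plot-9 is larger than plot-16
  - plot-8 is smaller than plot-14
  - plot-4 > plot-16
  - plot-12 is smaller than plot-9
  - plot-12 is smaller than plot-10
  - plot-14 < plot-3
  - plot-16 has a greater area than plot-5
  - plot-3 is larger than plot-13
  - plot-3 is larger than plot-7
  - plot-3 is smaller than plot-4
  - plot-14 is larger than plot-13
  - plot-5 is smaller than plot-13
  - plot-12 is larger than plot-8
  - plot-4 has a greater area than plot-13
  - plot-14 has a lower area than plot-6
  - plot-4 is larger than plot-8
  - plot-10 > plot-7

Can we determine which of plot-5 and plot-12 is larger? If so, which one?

plot-12

The relevant relations are plot-5 < plot-16; plot-16 < plot-13; plot-13 < plot-14; plot-14 < plot-6; plot-6 < plot-3; plot-3 < plot-12.
Together: plot-5 < plot-16 < plot-13 < plot-14 < plot-6 < plot-3 < plot-12.
So plot-12 is larger.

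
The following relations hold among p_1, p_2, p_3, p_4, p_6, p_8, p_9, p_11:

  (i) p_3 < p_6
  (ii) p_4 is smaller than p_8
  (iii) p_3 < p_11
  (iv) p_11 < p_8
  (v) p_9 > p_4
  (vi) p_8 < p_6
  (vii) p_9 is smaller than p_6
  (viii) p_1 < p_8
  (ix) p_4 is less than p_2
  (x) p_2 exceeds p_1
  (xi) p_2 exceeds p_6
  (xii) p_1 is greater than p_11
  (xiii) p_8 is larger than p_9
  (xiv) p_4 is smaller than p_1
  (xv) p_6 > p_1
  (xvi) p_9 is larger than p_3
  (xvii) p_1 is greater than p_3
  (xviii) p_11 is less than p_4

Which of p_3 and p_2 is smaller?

p_3

p_3 < p_11 and p_11 < p_4 give p_3 < p_4.
With p_4 < p_1: p_3 < p_11 < p_4 < p_1.
Then p_1 < p_8 extends the chain to p_8.
Then p_8 < p_6 extends the chain to p_6.
Then p_6 < p_2 extends the chain to p_2.
So p_3 < p_2; p_3 is the smaller of the two.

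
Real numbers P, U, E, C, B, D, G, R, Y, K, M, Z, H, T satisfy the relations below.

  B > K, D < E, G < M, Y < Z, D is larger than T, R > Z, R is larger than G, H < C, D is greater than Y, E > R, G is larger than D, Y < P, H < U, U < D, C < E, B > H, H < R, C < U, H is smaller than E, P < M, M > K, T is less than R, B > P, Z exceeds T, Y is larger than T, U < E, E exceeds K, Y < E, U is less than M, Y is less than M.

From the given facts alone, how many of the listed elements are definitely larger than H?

The elements the relations force above H are C, U, D, G, R, M, E, B — no chain reaches any other.
That is 8.

8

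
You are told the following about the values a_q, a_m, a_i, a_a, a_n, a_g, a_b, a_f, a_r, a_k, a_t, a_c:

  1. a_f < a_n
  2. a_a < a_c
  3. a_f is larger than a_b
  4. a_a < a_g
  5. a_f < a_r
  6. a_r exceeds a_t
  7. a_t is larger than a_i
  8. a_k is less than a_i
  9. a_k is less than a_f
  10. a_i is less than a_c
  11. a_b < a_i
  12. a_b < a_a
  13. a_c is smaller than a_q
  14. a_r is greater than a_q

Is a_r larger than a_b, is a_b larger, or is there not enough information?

a_r

a_b < a_i and a_i < a_c give a_b < a_c.
Then a_c < a_q extends the chain to a_q.
Then a_q < a_r extends the chain to a_r.
So a_r is larger.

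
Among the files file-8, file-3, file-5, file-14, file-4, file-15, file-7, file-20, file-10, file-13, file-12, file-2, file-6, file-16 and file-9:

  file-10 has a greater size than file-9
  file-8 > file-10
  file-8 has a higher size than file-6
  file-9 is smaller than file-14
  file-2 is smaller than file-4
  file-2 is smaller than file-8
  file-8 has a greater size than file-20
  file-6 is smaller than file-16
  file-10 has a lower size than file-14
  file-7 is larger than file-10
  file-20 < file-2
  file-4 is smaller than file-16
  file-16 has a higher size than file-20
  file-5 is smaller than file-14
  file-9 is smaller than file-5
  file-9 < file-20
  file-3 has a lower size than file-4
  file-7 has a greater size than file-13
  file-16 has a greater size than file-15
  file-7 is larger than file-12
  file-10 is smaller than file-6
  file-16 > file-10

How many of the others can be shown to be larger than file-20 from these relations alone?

Directly above file-20: file-2, file-8, file-16.
One step further: file-4 (4 so far).
Nothing else is reachable above file-20; 4 in all.

4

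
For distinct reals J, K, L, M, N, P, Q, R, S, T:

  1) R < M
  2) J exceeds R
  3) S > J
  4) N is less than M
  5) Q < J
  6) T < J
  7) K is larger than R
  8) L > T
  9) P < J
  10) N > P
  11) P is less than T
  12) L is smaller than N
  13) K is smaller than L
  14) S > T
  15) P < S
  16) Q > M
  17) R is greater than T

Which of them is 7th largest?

K

Piecing the relations together gives one ordering: P < T < R < K < L < N < M < Q < J < S.
Counting 7 from the largest end gives K.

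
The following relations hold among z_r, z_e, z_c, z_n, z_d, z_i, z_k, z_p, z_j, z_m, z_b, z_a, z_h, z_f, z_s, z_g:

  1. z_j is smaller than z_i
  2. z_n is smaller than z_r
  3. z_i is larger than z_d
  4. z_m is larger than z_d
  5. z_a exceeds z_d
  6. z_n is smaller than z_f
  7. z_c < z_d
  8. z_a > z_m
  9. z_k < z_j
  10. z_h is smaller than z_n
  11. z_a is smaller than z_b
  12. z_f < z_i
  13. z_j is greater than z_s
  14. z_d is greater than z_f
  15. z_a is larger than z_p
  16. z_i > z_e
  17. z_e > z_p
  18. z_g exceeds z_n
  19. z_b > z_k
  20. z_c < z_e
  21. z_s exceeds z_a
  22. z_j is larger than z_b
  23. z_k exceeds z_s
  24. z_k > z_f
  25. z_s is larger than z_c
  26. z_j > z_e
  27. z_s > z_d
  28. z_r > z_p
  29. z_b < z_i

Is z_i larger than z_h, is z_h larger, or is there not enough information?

z_i

Link the given pairs in sequence: z_h < z_n; z_n < z_f; z_f < z_d; z_d < z_m; z_m < z_a; z_a < z_s; z_s < z_k; z_k < z_b; z_b < z_j; z_j < z_i.
Chaining these gives z_h < z_n < z_f < z_d < z_m < z_a < z_s < z_k < z_b < z_j < z_i.
So z_i is larger.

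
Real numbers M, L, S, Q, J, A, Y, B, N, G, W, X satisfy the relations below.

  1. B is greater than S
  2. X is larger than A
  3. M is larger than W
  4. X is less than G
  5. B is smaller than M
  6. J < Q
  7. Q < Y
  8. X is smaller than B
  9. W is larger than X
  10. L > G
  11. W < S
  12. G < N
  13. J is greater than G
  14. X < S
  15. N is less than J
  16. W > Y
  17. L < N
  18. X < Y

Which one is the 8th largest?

Chaining the given pairs: A < X < G < L < N < J < Q < Y < W < S < B < M.
Counting 8 from the largest end gives N.

N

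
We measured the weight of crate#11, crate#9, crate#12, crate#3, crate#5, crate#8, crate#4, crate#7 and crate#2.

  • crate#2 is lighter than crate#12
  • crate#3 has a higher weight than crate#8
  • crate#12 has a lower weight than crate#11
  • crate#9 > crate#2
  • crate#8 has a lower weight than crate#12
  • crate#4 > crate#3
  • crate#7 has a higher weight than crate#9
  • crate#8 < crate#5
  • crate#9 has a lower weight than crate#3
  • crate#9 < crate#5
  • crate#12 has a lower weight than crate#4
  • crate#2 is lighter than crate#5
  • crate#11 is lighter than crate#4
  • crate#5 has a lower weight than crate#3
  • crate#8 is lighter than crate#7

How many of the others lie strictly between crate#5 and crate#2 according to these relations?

1

The relations place crate#2 below crate#5. An element lies strictly between them when it is forced above crate#2 and also forced below crate#5.
Above crate#2: {crate#12, crate#9, crate#11, crate#7, crate#3, crate#4}. Below crate#5: {crate#8, crate#9}.
Intersection: {crate#9} — 1.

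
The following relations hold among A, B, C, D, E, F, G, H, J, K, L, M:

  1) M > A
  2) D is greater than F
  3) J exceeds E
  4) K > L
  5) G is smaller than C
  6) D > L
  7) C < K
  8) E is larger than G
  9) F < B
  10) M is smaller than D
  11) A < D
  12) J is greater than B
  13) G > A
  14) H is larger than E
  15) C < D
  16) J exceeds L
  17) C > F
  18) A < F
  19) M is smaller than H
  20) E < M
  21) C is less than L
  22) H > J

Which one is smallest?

G is not least since A < G; E is not least since G < E; F is not least since A < F; M is not least since E < M; B is not least since F < B; C is not least since G < C; L is not least since C < L; J is not least since E < J; H is not least since M < H; K is not least since L < K; D is not least since A < D.
Only A has nothing below it, so A is the smallest.

A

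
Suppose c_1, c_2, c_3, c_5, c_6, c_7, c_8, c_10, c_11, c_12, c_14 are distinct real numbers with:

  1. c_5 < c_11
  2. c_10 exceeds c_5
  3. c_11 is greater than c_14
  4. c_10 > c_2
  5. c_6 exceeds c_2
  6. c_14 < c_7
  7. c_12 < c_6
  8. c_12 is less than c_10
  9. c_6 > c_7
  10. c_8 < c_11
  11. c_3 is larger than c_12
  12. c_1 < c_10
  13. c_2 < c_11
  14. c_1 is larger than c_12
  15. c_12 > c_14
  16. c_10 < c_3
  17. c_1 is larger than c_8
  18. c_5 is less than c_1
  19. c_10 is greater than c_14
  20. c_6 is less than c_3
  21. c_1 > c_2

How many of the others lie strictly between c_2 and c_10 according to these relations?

The relations place c_2 below c_10. An element lies strictly between them when it is forced above c_2 and also forced below c_10.
Above c_2: {c_11, c_1, c_6, c_3}. Below c_10: {c_5, c_14, c_12, c_8, c_1}.
Intersection: {c_1} — 1.

1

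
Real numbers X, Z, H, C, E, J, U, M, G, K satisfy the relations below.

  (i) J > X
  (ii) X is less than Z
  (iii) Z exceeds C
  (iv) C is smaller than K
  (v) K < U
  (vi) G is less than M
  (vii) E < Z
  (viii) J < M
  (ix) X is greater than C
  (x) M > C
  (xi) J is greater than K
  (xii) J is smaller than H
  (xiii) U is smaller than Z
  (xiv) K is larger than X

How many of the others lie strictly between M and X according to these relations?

2

The relations place X below M. An element lies strictly between them when it is forced above X and also forced below M.
Above X: {K, U, J, H, Z}. Below M: {G, C, K, J}.
Intersection: {K, J} — 2.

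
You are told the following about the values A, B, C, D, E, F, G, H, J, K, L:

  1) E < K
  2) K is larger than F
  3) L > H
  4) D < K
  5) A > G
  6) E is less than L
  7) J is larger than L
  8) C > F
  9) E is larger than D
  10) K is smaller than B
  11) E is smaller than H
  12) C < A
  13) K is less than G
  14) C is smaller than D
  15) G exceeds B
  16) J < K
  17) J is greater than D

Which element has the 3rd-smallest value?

Chaining the given pairs: F < C < D < E < H < L < J < K < B < G < A.
Counting 3 from the smallest end gives D.

D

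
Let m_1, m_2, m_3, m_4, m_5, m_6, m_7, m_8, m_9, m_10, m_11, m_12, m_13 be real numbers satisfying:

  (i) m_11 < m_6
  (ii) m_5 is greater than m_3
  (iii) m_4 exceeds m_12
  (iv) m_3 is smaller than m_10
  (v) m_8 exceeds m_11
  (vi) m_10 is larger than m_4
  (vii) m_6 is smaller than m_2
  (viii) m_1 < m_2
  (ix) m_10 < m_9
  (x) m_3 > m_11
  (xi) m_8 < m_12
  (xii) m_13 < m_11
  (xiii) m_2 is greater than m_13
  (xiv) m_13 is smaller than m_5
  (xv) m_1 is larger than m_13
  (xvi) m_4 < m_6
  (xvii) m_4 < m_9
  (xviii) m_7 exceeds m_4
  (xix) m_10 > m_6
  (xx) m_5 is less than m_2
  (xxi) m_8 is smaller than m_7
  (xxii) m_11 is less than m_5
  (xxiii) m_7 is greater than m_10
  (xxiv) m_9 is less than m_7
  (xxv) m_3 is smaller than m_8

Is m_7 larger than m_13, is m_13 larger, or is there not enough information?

m_7

m_13 < m_11 and m_11 < m_3 give m_13 < m_3.
Then m_3 < m_8 extends the chain to m_8.
Then m_8 < m_12 extends the chain to m_12.
With m_12 < m_4: m_13 < m_11 < m_3 < m_8 < m_12 < m_4.
With m_4 < m_6: m_13 < m_11 < m_3 < m_8 < m_12 < m_4 < m_6.
With m_6 < m_10: m_13 < m_11 < m_3 < m_8 < m_12 < m_4 < m_6 < m_10.
Then m_10 < m_9 extends the chain to m_9.
With m_9 < m_7: m_13 < m_11 < m_3 < m_8 < m_12 < m_4 < m_6 < m_10 < m_9 < m_7.
So m_7 is larger.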